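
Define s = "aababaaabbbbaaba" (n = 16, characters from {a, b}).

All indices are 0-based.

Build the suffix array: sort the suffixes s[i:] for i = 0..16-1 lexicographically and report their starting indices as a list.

sorted suffixes:
  #0 SA[0]=15  'a'
  #1 SA[1]=5  'aaabbbbaaba'
  #2 SA[2]=12  'aaba'
  #3 SA[3]=0  'aababaaabbbbaaba'
  #4 SA[4]=6  'aabbbbaaba'
  #5 SA[5]=13  'aba'
  #6 SA[6]=3  'abaaabbbbaaba'
  #7 SA[7]=1  'ababaaabbbbaaba'
  #8 SA[8]=7  'abbbbaaba'
  #9 SA[9]=14  'ba'
  #10 SA[10]=4  'baaabbbbaaba'
  #11 SA[11]=11  'baaba'
  #12 SA[12]=2  'babaaabbbbaaba'
  #13 SA[13]=10  'bbaaba'
  #14 SA[14]=9  'bbbaaba'
  #15 SA[15]=8  'bbbbaaba'

[15, 5, 12, 0, 6, 13, 3, 1, 7, 14, 4, 11, 2, 10, 9, 8]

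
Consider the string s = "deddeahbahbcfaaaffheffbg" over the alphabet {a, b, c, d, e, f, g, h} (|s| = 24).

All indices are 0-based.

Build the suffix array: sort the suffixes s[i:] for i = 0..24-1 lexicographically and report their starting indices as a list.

[13, 14, 15, 5, 8, 7, 10, 22, 11, 2, 3, 0, 4, 1, 19, 12, 21, 20, 16, 17, 23, 6, 9, 18]

rank→(start, suffix):
  0 → (13, 'aaaffheffbg')
  1 → (14, 'aaffheffbg')
  2 → (15, 'affheffbg')
  3 → (5, 'ahbahbcfaaaffheffbg')
  4 → (8, 'ahbcfaaaffheffbg')
  5 → (7, 'bahbcfaaaffheffbg')
  6 → (10, 'bcfaaaffheffbg')
  7 → (22, 'bg')
  8 → (11, 'cfaaaffheffbg')
  9 → (2, 'ddeahbahbcfaaaffheffbg')
  10 → (3, 'deahbahbcfaaaffheffbg')
  11 → (0, 'deddeahbahbcfaaaffheffbg')
  12 → (4, 'eahbahbcfaaaffheffbg')
  13 → (1, 'eddeahbahbcfaaaffheffbg')
  14 → (19, 'effbg')
  15 → (12, 'faaaffheffbg')
  16 → (21, 'fbg')
  17 → (20, 'ffbg')
  18 → (16, 'ffheffbg')
  19 → (17, 'fheffbg')
  20 → (23, 'g')
  21 → (6, 'hbahbcfaaaffheffbg')
  22 → (9, 'hbcfaaaffheffbg')
  23 → (18, 'heffbg')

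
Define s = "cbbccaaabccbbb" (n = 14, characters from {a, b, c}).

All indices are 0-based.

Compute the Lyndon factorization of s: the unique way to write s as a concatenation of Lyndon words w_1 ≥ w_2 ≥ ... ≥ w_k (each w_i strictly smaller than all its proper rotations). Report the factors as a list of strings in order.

["c", "bbcc", "aaabccbbb"]

emit factor 1: 'c' (i=0, period=1)
emit factor 2: 'bbcc' (i=1, period=4)
emit factor 3: 'aaabccbbb' (i=5, period=9)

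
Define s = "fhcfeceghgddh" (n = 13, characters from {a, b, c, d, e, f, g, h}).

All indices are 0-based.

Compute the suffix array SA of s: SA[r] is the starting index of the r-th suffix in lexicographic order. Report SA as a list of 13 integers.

rank | idx | suffix
   0 |   5 | ceghgddh
   1 |   2 | cfeceghgddh
   2 |  10 | ddh
   3 |  11 | dh
   4 |   4 | eceghgddh
   5 |   6 | eghgddh
   6 |   3 | feceghgddh
   7 |   0 | fhcfeceghgddh
   8 |   9 | gddh
   9 |   7 | ghgddh
  10 |  12 | h
  11 |   1 | hcfeceghgddh
  12 |   8 | hgddh

[5, 2, 10, 11, 4, 6, 3, 0, 9, 7, 12, 1, 8]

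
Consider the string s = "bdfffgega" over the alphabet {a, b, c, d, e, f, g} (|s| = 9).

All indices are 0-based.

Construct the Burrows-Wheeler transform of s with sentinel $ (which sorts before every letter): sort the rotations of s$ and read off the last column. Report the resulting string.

rank  rotation    last
    0  $bdfffgega  a
    1  a$bdfffgeg  g
    2  bdfffgega$  $
    3  dfffgega$b  b
    4  ega$bdfffg  g
    5  fffgega$bd  d
    6  ffgega$bdf  f
    7  fgega$bdff  f
    8  ga$bdfffge  e
    9  gega$bdfff  f

ag$bgdffef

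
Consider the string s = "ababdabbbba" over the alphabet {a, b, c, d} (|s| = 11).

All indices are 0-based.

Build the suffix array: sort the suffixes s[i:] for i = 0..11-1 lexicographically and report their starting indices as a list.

rank | idx | suffix
   0 |  10 | a
   1 |   0 | ababdabbbba
   2 |   5 | abbbba
   3 |   2 | abdabbbba
   4 |   9 | ba
   5 |   1 | babdabbbba
   6 |   8 | bba
   7 |   7 | bbba
   8 |   6 | bbbba
   9 |   3 | bdabbbba
  10 |   4 | dabbbba

[10, 0, 5, 2, 9, 1, 8, 7, 6, 3, 4]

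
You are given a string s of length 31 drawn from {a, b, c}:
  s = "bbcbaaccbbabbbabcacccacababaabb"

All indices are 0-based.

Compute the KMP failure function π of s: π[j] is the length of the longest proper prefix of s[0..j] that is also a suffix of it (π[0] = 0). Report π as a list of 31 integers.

π[0] = 0
j=1 s[j]='b': π[1]=1 (border 'b')
j=2 s[j]='c': k: 1→0; π[2]=0 (border '')
j=3 s[j]='b': π[3]=1 (border 'b')
j=4 s[j]='a': k: 1→0; π[4]=0 (border '')
j=5 s[j]='a': π[5]=0 (border '')
j=6 s[j]='c': π[6]=0 (border '')
j=7 s[j]='c': π[7]=0 (border '')
j=8 s[j]='b': π[8]=1 (border 'b')
j=9 s[j]='b': π[9]=2 (border 'bb')
j=10 s[j]='a': k: 2→1→0; π[10]=0 (border '')
j=11 s[j]='b': π[11]=1 (border 'b')
j=12 s[j]='b': π[12]=2 (border 'bb')
j=13 s[j]='b': k: 2→1; π[13]=2 (border 'bb')
j=14 s[j]='a': k: 2→1→0; π[14]=0 (border '')
j=15 s[j]='b': π[15]=1 (border 'b')
j=16 s[j]='c': k: 1→0; π[16]=0 (border '')
j=17 s[j]='a': π[17]=0 (border '')
j=18 s[j]='c': π[18]=0 (border '')
j=19 s[j]='c': π[19]=0 (border '')
j=20 s[j]='c': π[20]=0 (border '')
j=21 s[j]='a': π[21]=0 (border '')
j=22 s[j]='c': π[22]=0 (border '')
j=23 s[j]='a': π[23]=0 (border '')
j=24 s[j]='b': π[24]=1 (border 'b')
j=25 s[j]='a': k: 1→0; π[25]=0 (border '')
j=26 s[j]='b': π[26]=1 (border 'b')
j=27 s[j]='a': k: 1→0; π[27]=0 (border '')
j=28 s[j]='a': π[28]=0 (border '')
j=29 s[j]='b': π[29]=1 (border 'b')
j=30 s[j]='b': π[30]=2 (border 'bb')

[0, 1, 0, 1, 0, 0, 0, 0, 1, 2, 0, 1, 2, 2, 0, 1, 0, 0, 0, 0, 0, 0, 0, 0, 1, 0, 1, 0, 0, 1, 2]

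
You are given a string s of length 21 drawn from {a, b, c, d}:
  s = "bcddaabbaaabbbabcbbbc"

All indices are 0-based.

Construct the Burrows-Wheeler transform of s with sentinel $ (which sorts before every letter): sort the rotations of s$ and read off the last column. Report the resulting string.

cbdaaabbbabacbba$bbbdc

rank  rotation                last
    0  $bcddaabbaaabbbabcbbbc  c
    1  aaabbbabcbbbc$bcddaabb  b
    2  aabbaaabbbabcbbbc$bcdd  d
    3  aabbbabcbbbc$bcddaabba  a
    4  abbaaabbbabcbbbc$bcdda  a
    5  abbbabcbbbc$bcddaabbaa  a
    6  abcbbbc$bcddaabbaaabbb  b
    7  baaabbbabcbbbc$bcddaab  b
    8  babcbbbc$bcddaabbaaabb  b
    9  bbaaabbbabcbbbc$bcddaa  a
   10  bbabcbbbc$bcddaabbaaab  b
   11  bbbabcbbbc$bcddaabbaaa  a
   12  bbbc$bcddaabbaaabbbabc  c
   13  bbc$bcddaabbaaabbbabcb  b
   14  bc$bcddaabbaaabbbabcbb  b
   15  bcbbbc$bcddaabbaaabbba  a
   16  bcddaabbaaabbbabcbbbc$  $
   17  c$bcddaabbaaabbbabcbbb  b
   18  cbbbc$bcddaabbaaabbbab  b
   19  cddaabbaaabbbabcbbbc$b  b
   20  daabbaaabbbabcbbbc$bcd  d
   21  ddaabbaaabbbabcbbbc$bc  c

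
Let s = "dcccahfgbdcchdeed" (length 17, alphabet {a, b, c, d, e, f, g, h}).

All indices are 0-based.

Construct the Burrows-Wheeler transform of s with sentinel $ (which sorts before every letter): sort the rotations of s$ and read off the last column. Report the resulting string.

dcgccddce$bhedhfca

rank  rotation            last
    0  $dcccahfgbdcchdeed  d
    1  ahfgbdcchdeed$dccc  c
    2  bdcchdeed$dcccahfg  g
    3  cahfgbdcchdeed$dcc  c
    4  ccahfgbdcchdeed$dc  c
    5  cccahfgbdcchdeed$d  d
    6  cchdeed$dcccahfgbd  d
    7  chdeed$dcccahfgbdc  c
    8  d$dcccahfgbdcchdee  e
    9  dcccahfgbdcchdeed$  $
   10  dcchdeed$dcccahfgb  b
   11  deed$dcccahfgbdcch  h
   12  ed$dcccahfgbdcchde  e
   13  eed$dcccahfgbdcchd  d
   14  fgbdcchdeed$dcccah  h
   15  gbdcchdeed$dcccahf  f
   16  hdeed$dcccahfgbdcc  c
   17  hfgbdcchdeed$dccca  a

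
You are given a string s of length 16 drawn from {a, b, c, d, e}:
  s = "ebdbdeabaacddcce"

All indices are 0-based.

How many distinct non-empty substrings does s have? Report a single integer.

124

rank→(start, suffix):
  0 → (8, 'aacddcce')
  1 → (6, 'abaacddcce')
  2 → (9, 'acddcce')
  3 → (7, 'baacddcce')
  4 → (1, 'bdbdeabaacddcce')
  5 → (3, 'bdeabaacddcce')
  6 → (13, 'cce')
  7 → (10, 'cddcce')
  8 → (14, 'ce')
  9 → (2, 'dbdeabaacddcce')
  10 → (12, 'dcce')
  11 → (11, 'ddcce')
  12 → (4, 'deabaacddcce')
  13 → (15, 'e')
  14 → (5, 'eabaacddcce')
  15 → (0, 'ebdbdeabaacddcce')

SA = [8, 6, 9, 7, 1, 3, 13, 10, 14, 2, 12, 11, 4, 15, 5, 0]
i: (SA[i-1],SA[i]) lcp shared
  1: (8,6) 1 'a'
  2: (6,9) 1 'a'
  3: (9,7) 0 ''
  4: (7,1) 1 'b'
  5: (1,3) 2 'bd'
  6: (3,13) 0 ''
  7: (13,10) 1 'c'
  8: (10,14) 1 'c'
  9: (14,2) 0 ''
  10: (2,12) 1 'd'
  11: (12,11) 1 'd'
  12: (11,4) 1 'd'
  13: (4,15) 0 ''
  14: (15,5) 1 'e'
  15: (5,0) 1 'e'

n(n+1)/2 = 16·17/2 = 136
Σ LCP = 0 + 1 + 1 + 0 + 1 + 2 + 0 + 1 + 1 + 0 + 1 + 1 + 1 + 0 + 1 + 1 = 12
distinct = 136 − 12 = 124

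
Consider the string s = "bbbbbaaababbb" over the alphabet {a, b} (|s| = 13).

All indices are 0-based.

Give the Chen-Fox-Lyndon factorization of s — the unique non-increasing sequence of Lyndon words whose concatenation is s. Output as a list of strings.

emit factor 1: 'b' (i=0, period=1)
emit factor 2: 'b' (i=1, period=1)
emit factor 3: 'b' (i=2, period=1)
emit factor 4: 'b' (i=3, period=1)
emit factor 5: 'b' (i=4, period=1)
emit factor 6: 'aaababbb' (i=5, period=8)

["b", "b", "b", "b", "b", "aaababbb"]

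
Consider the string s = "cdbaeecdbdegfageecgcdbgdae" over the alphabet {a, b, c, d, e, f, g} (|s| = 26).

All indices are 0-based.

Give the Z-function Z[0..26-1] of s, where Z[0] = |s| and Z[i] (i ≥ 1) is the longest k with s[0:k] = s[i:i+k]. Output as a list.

Z[0]=26
i=1: i≥r, start 0; Z[1]=0
i=2: i≥r, start 0; Z[2]=0
i=3: i≥r, start 0; Z[3]=0
i=4: i≥r, start 0; Z[4]=0
i=5: i≥r, start 0; Z[5]=0
i=6: i≥r, start 0; Z[6]=3 scan→box=[6,9)
i=7: min(r-i=2, Z[1]=0)=0; Z[7]=0
i=8: min(r-i=1, Z[2]=0)=0; Z[8]=0
i=9: i≥r, start 0; Z[9]=0
i=10: i≥r, start 0; Z[10]=0
i=11: i≥r, start 0; Z[11]=0
i=12: i≥r, start 0; Z[12]=0
i=13: i≥r, start 0; Z[13]=0
i=14: i≥r, start 0; Z[14]=0
i=15: i≥r, start 0; Z[15]=0
i=16: i≥r, start 0; Z[16]=0
i=17: i≥r, start 0; Z[17]=1 scan→box=[17,18)
i=18: i≥r, start 0; Z[18]=0
i=19: i≥r, start 0; Z[19]=3 scan→box=[19,22)
i=20: min(r-i=2, Z[1]=0)=0; Z[20]=0
i=21: min(r-i=1, Z[2]=0)=0; Z[21]=0
i=22: i≥r, start 0; Z[22]=0
i=23: i≥r, start 0; Z[23]=0
i=24: i≥r, start 0; Z[24]=0
i=25: i≥r, start 0; Z[25]=0

[26, 0, 0, 0, 0, 0, 3, 0, 0, 0, 0, 0, 0, 0, 0, 0, 0, 1, 0, 3, 0, 0, 0, 0, 0, 0]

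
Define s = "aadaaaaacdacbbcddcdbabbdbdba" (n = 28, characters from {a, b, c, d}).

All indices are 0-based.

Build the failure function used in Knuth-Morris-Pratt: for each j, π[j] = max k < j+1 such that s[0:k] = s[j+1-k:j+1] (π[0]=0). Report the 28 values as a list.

[0, 1, 0, 1, 2, 2, 2, 2, 0, 0, 1, 0, 0, 0, 0, 0, 0, 0, 0, 0, 1, 0, 0, 0, 0, 0, 0, 1]

π[0] = 0
j=1 s[j]='a': π[1]=1 (border 'a')
j=2 s[j]='d': k: 1→0; π[2]=0 (border '')
j=3 s[j]='a': π[3]=1 (border 'a')
j=4 s[j]='a': π[4]=2 (border 'aa')
j=5 s[j]='a': k: 2→1; π[5]=2 (border 'aa')
j=6 s[j]='a': k: 2→1; π[6]=2 (border 'aa')
j=7 s[j]='a': k: 2→1; π[7]=2 (border 'aa')
j=8 s[j]='c': k: 2→1→0; π[8]=0 (border '')
j=9 s[j]='d': π[9]=0 (border '')
j=10 s[j]='a': π[10]=1 (border 'a')
j=11 s[j]='c': k: 1→0; π[11]=0 (border '')
j=12 s[j]='b': π[12]=0 (border '')
j=13 s[j]='b': π[13]=0 (border '')
j=14 s[j]='c': π[14]=0 (border '')
j=15 s[j]='d': π[15]=0 (border '')
j=16 s[j]='d': π[16]=0 (border '')
j=17 s[j]='c': π[17]=0 (border '')
j=18 s[j]='d': π[18]=0 (border '')
j=19 s[j]='b': π[19]=0 (border '')
j=20 s[j]='a': π[20]=1 (border 'a')
j=21 s[j]='b': k: 1→0; π[21]=0 (border '')
j=22 s[j]='b': π[22]=0 (border '')
j=23 s[j]='d': π[23]=0 (border '')
j=24 s[j]='b': π[24]=0 (border '')
j=25 s[j]='d': π[25]=0 (border '')
j=26 s[j]='b': π[26]=0 (border '')
j=27 s[j]='a': π[27]=1 (border 'a')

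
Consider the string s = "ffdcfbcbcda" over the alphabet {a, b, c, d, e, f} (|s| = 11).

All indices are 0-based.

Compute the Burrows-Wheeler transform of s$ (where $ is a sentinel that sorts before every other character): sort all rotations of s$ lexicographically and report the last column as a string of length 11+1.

adfcbbdcfcf$

rank  rotation      last
    0  $ffdcfbcbcda  a
    1  a$ffdcfbcbcd  d
    2  bcbcda$ffdcf  f
    3  bcda$ffdcfbc  c
    4  cbcda$ffdcfb  b
    5  cda$ffdcfbcb  b
    6  cfbcbcda$ffd  d
    7  da$ffdcfbcbc  c
    8  dcfbcbcda$ff  f
    9  fbcbcda$ffdc  c
   10  fdcfbcbcda$f  f
   11  ffdcfbcbcda$  $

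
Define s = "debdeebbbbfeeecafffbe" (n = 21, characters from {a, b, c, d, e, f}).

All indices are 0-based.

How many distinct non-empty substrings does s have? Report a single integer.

sorted suffixes:
  #0 SA[0]=15  'afffbe'
  #1 SA[1]=6  'bbbbfeeecafffbe'
  #2 SA[2]=7  'bbbfeeecafffbe'
  #3 SA[3]=8  'bbfeeecafffbe'
  #4 SA[4]=2  'bdeebbbbfeeecafffbe'
  #5 SA[5]=19  'be'
  #6 SA[6]=9  'bfeeecafffbe'
  #7 SA[7]=14  'cafffbe'
  #8 SA[8]=0  'debdeebbbbfeeecafffbe'
  #9 SA[9]=3  'deebbbbfeeecafffbe'
  #10 SA[10]=20  'e'
  #11 SA[11]=5  'ebbbbfeeecafffbe'
  #12 SA[12]=1  'ebdeebbbbfeeecafffbe'
  #13 SA[13]=13  'ecafffbe'
  #14 SA[14]=4  'eebbbbfeeecafffbe'
  #15 SA[15]=12  'eecafffbe'
  #16 SA[16]=11  'eeecafffbe'
  #17 SA[17]=18  'fbe'
  #18 SA[18]=10  'feeecafffbe'
  #19 SA[19]=17  'ffbe'
  #20 SA[20]=16  'fffbe'

SA = [15, 6, 7, 8, 2, 19, 9, 14, 0, 3, 20, 5, 1, 13, 4, 12, 11, 18, 10, 17, 16]
i: (SA[i-1],SA[i]) lcp shared
  1: (15,6) 0 ''
  2: (6,7) 3 'bbb'
  3: (7,8) 2 'bb'
  4: (8,2) 1 'b'
  5: (2,19) 1 'b'
  6: (19,9) 1 'b'
  7: (9,14) 0 ''
  8: (14,0) 0 ''
  9: (0,3) 2 'de'
  10: (3,20) 0 ''
  11: (20,5) 1 'e'
  12: (5,1) 2 'eb'
  13: (1,13) 1 'e'
  14: (13,4) 1 'e'
  15: (4,12) 2 'ee'
  16: (12,11) 2 'ee'
  17: (11,18) 0 ''
  18: (18,10) 1 'f'
  19: (10,17) 1 'f'
  20: (17,16) 2 'ff'

n(n+1)/2 = 21·22/2 = 231
Σ LCP = 0 + 0 + 3 + 2 + 1 + 1 + 1 + 0 + 0 + 2 + 0 + 1 + 2 + 1 + 1 + 2 + 2 + 0 + 1 + 1 + 2 = 23
distinct = 231 − 23 = 208

208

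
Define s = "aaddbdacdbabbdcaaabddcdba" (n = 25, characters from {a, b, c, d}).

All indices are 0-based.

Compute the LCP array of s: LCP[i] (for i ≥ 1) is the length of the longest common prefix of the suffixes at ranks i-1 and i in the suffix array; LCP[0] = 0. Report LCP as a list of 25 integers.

rank | idx | suffix
   0 |  24 | a
   1 |  15 | aaabddcdba
   2 |  16 | aabddcdba
   3 |   0 | aaddbdacdbabbdcaaabddcdba
   4 |  10 | abbdcaaabddcdba
   5 |  17 | abddcdba
   6 |   6 | acdbabbdcaaabddcdba
   7 |   1 | addbdacdbabbdcaaabddcdba
   8 |  23 | ba
   9 |   9 | babbdcaaabddcdba
  10 |  11 | bbdcaaabddcdba
  11 |   4 | bdacdbabbdcaaabddcdba
  12 |  12 | bdcaaabddcdba
  13 |  18 | bddcdba
  14 |  14 | caaabddcdba
  15 |  21 | cdba
  16 |   7 | cdbabbdcaaabddcdba
  17 |   5 | dacdbabbdcaaabddcdba
  18 |  22 | dba
  19 |   8 | dbabbdcaaabddcdba
  20 |   3 | dbdacdbabbdcaaabddcdba
  21 |  13 | dcaaabddcdba
  22 |  20 | dcdba
  23 |   2 | ddbdacdbabbdcaaabddcdba
  24 |  19 | ddcdba

SA = [24, 15, 16, 0, 10, 17, 6, 1, 23, 9, 11, 4, 12, 18, 14, 21, 7, 5, 22, 8, 3, 13, 20, 2, 19]
i: (SA[i-1],SA[i]) lcp shared
  1: (24,15) 1 'a'
  2: (15,16) 2 'aa'
  3: (16,0) 2 'aa'
  4: (0,10) 1 'a'
  5: (10,17) 2 'ab'
  6: (17,6) 1 'a'
  7: (6,1) 1 'a'
  8: (1,23) 0 ''
  9: (23,9) 2 'ba'
  10: (9,11) 1 'b'
  11: (11,4) 1 'b'
  12: (4,12) 2 'bd'
  13: (12,18) 2 'bd'
  14: (18,14) 0 ''
  15: (14,21) 1 'c'
  16: (21,7) 4 'cdba'
  17: (7,5) 0 ''
  18: (5,22) 1 'd'
  19: (22,8) 3 'dba'
  20: (8,3) 2 'db'
  21: (3,13) 1 'd'
  22: (13,20) 2 'dc'
  23: (20,2) 1 'd'
  24: (2,19) 2 'dd'

[0, 1, 2, 2, 1, 2, 1, 1, 0, 2, 1, 1, 2, 2, 0, 1, 4, 0, 1, 3, 2, 1, 2, 1, 2]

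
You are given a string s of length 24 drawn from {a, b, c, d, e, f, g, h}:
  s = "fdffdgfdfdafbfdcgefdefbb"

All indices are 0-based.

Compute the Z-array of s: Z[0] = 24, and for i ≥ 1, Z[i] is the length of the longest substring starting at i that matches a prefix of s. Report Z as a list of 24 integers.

[24, 0, 1, 2, 0, 0, 3, 0, 2, 0, 0, 1, 0, 2, 0, 0, 0, 0, 2, 0, 0, 1, 0, 0]

Z[0]=24
i=1: fresh scan; Z[1]=0
i=2: fresh scan; Z[2]=1 extend→box=[2,3)
i=3: fresh scan; Z[3]=2 extend→box=[3,5)
i=4: min(r-i=1, Z[1]=0)=0; Z[4]=0
i=5: fresh scan; Z[5]=0
i=6: fresh scan; Z[6]=3 extend→box=[6,9)
i=7: min(r-i=2, Z[1]=0)=0; Z[7]=0
i=8: min(r-i=1, Z[2]=1)=1; Z[8]=2 extend→box=[8,10)
i=9: min(r-i=1, Z[1]=0)=0; Z[9]=0
i=10: fresh scan; Z[10]=0
i=11: fresh scan; Z[11]=1 extend→box=[11,12)
i=12: fresh scan; Z[12]=0
i=13: fresh scan; Z[13]=2 extend→box=[13,15)
i=14: min(r-i=1, Z[1]=0)=0; Z[14]=0
i=15: fresh scan; Z[15]=0
i=16: fresh scan; Z[16]=0
i=17: fresh scan; Z[17]=0
i=18: fresh scan; Z[18]=2 extend→box=[18,20)
i=19: min(r-i=1, Z[1]=0)=0; Z[19]=0
i=20: fresh scan; Z[20]=0
i=21: fresh scan; Z[21]=1 extend→box=[21,22)
i=22: fresh scan; Z[22]=0
i=23: fresh scan; Z[23]=0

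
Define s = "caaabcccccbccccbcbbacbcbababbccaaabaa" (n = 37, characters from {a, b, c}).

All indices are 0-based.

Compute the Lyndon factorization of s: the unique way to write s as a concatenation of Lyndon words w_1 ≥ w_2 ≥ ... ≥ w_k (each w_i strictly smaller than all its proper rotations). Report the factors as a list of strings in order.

["c", "aaabcccccbccccbcbbacbcbababbcc", "aaab", "a", "a"]

emit factor 1: 'c' (i=0, period=1)
emit factor 2: 'aaabcccccbccccbcbbacbcbababbcc' (i=1, period=30)
emit factor 3: 'aaab' (i=31, period=4)
emit factor 4: 'a' (i=35, period=1)
emit factor 5: 'a' (i=36, period=1)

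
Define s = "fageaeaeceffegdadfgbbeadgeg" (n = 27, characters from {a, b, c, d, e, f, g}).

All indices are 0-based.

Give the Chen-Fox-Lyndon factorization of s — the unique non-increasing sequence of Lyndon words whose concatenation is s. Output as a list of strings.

["f", "age", "aeaeceffegd", "adfgbbeadgeg"]

emit factor 1: 'f' (i=0, period=1)
emit factor 2: 'age' (i=1, period=3)
emit factor 3: 'aeaeceffegd' (i=4, period=11)
emit factor 4: 'adfgbbeadgeg' (i=15, period=12)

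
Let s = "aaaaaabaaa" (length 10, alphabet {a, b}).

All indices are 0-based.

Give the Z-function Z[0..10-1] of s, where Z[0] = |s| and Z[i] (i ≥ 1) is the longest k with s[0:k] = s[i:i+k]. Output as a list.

Z[0]=10
i=1: i≥r, start 0; Z[1]=5 grow→box=[1,6)
i=2: min(r-i=4, Z[1]=5)=4; Z[2]=4
i=3: min(r-i=3, Z[2]=4)=3; Z[3]=3
i=4: min(r-i=2, Z[3]=3)=2; Z[4]=2
i=5: min(r-i=1, Z[4]=2)=1; Z[5]=1
i=6: i≥r, start 0; Z[6]=0
i=7: i≥r, start 0; Z[7]=3 grow→box=[7,10)
i=8: min(r-i=2, Z[1]=5)=2; Z[8]=2
i=9: min(r-i=1, Z[2]=4)=1; Z[9]=1

[10, 5, 4, 3, 2, 1, 0, 3, 2, 1]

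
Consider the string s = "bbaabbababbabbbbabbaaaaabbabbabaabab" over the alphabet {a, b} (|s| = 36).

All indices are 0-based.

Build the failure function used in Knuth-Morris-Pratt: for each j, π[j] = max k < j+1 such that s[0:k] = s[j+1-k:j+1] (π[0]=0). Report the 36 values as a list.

π[0] = 0
j=1 s[j]='b': π[1]=1 (border 'b')
j=2 s[j]='a': k: 1→0; π[2]=0 (border '')
j=3 s[j]='a': π[3]=0 (border '')
j=4 s[j]='b': π[4]=1 (border 'b')
j=5 s[j]='b': π[5]=2 (border 'bb')
j=6 s[j]='a': π[6]=3 (border 'bba')
j=7 s[j]='b': k: 3→0; π[7]=1 (border 'b')
j=8 s[j]='a': k: 1→0; π[8]=0 (border '')
j=9 s[j]='b': π[9]=1 (border 'b')
j=10 s[j]='b': π[10]=2 (border 'bb')
j=11 s[j]='a': π[11]=3 (border 'bba')
j=12 s[j]='b': k: 3→0; π[12]=1 (border 'b')
j=13 s[j]='b': π[13]=2 (border 'bb')
j=14 s[j]='b': k: 2→1; π[14]=2 (border 'bb')
j=15 s[j]='b': k: 2→1; π[15]=2 (border 'bb')
j=16 s[j]='a': π[16]=3 (border 'bba')
j=17 s[j]='b': k: 3→0; π[17]=1 (border 'b')
j=18 s[j]='b': π[18]=2 (border 'bb')
j=19 s[j]='a': π[19]=3 (border 'bba')
j=20 s[j]='a': π[20]=4 (border 'bbaa')
j=21 s[j]='a': k: 4→0; π[21]=0 (border '')
j=22 s[j]='a': π[22]=0 (border '')
j=23 s[j]='a': π[23]=0 (border '')
j=24 s[j]='b': π[24]=1 (border 'b')
j=25 s[j]='b': π[25]=2 (border 'bb')
j=26 s[j]='a': π[26]=3 (border 'bba')
j=27 s[j]='b': k: 3→0; π[27]=1 (border 'b')
j=28 s[j]='b': π[28]=2 (border 'bb')
j=29 s[j]='a': π[29]=3 (border 'bba')
j=30 s[j]='b': k: 3→0; π[30]=1 (border 'b')
j=31 s[j]='a': k: 1→0; π[31]=0 (border '')
j=32 s[j]='a': π[32]=0 (border '')
j=33 s[j]='b': π[33]=1 (border 'b')
j=34 s[j]='a': k: 1→0; π[34]=0 (border '')
j=35 s[j]='b': π[35]=1 (border 'b')

[0, 1, 0, 0, 1, 2, 3, 1, 0, 1, 2, 3, 1, 2, 2, 2, 3, 1, 2, 3, 4, 0, 0, 0, 1, 2, 3, 1, 2, 3, 1, 0, 0, 1, 0, 1]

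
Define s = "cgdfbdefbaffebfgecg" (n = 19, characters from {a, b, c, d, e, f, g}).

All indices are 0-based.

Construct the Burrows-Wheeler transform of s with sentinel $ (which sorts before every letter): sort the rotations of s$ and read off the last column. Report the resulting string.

rank  rotation              last
    0  $cgdfbdefbaffebfgecg  g
    1  affebfgecg$cgdfbdefb  b
    2  baffebfgecg$cgdfbdef  f
    3  bdefbaffebfgecg$cgdf  f
    4  bfgecg$cgdfbdefbaffe  e
    5  cg$cgdfbdefbaffebfge  e
    6  cgdfbdefbaffebfgecg$  $
    7  defbaffebfgecg$cgdfb  b
    8  dfbdefbaffebfgecg$cg  g
    9  ebfgecg$cgdfbdefbaff  f
   10  ecg$cgdfbdefbaffebfg  g
   11  efbaffebfgecg$cgdfbd  d
   12  fbaffebfgecg$cgdfbde  e
   13  fbdefbaffebfgecg$cgd  d
   14  febfgecg$cgdfbdefbaf  f
   15  ffebfgecg$cgdfbdefba  a
   16  fgecg$cgdfbdefbaffeb  b
   17  g$cgdfbdefbaffebfgec  c
   18  gdfbdefbaffebfgecg$c  c
   19  gecg$cgdfbdefbaffebf  f

gbffee$bgfgdedfabccf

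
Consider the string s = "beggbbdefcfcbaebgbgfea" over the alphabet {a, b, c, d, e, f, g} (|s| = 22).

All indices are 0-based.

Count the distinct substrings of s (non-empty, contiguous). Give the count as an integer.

sorted suffixes:
  #0 SA[0]=21  'a'
  #1 SA[1]=13  'aebgbgfea'
  #2 SA[2]=12  'baebgbgfea'
  #3 SA[3]=4  'bbdefcfcbaebgbgfea'
  #4 SA[4]=5  'bdefcfcbaebgbgfea'
  #5 SA[5]=0  'beggbbdefcfcbaebgbgfea'
  #6 SA[6]=15  'bgbgfea'
  #7 SA[7]=17  'bgfea'
  #8 SA[8]=11  'cbaebgbgfea'
  #9 SA[9]=9  'cfcbaebgbgfea'
  #10 SA[10]=6  'defcfcbaebgbgfea'
  #11 SA[11]=20  'ea'
  #12 SA[12]=14  'ebgbgfea'
  #13 SA[13]=7  'efcfcbaebgbgfea'
  #14 SA[14]=1  'eggbbdefcfcbaebgbgfea'
  #15 SA[15]=10  'fcbaebgbgfea'
  #16 SA[16]=8  'fcfcbaebgbgfea'
  #17 SA[17]=19  'fea'
  #18 SA[18]=3  'gbbdefcfcbaebgbgfea'
  #19 SA[19]=16  'gbgfea'
  #20 SA[20]=18  'gfea'
  #21 SA[21]=2  'ggbbdefcfcbaebgbgfea'

SA = [21, 13, 12, 4, 5, 0, 15, 17, 11, 9, 6, 20, 14, 7, 1, 10, 8, 19, 3, 16, 18, 2]
i: (SA[i-1],SA[i]) lcp shared
  1: (21,13) 1 'a'
  2: (13,12) 0 ''
  3: (12,4) 1 'b'
  4: (4,5) 1 'b'
  5: (5,0) 1 'b'
  6: (0,15) 1 'b'
  7: (15,17) 2 'bg'
  8: (17,11) 0 ''
  9: (11,9) 1 'c'
  10: (9,6) 0 ''
  11: (6,20) 0 ''
  12: (20,14) 1 'e'
  13: (14,7) 1 'e'
  14: (7,1) 1 'e'
  15: (1,10) 0 ''
  16: (10,8) 2 'fc'
  17: (8,19) 1 'f'
  18: (19,3) 0 ''
  19: (3,16) 2 'gb'
  20: (16,18) 1 'g'
  21: (18,2) 1 'g'

n(n+1)/2 = 22·23/2 = 253
Σ LCP = 0 + 1 + 0 + 1 + 1 + 1 + 1 + 2 + 0 + 1 + 0 + 0 + 1 + 1 + 1 + 0 + 2 + 1 + 0 + 2 + 1 + 1 = 18
distinct = 253 − 18 = 235

235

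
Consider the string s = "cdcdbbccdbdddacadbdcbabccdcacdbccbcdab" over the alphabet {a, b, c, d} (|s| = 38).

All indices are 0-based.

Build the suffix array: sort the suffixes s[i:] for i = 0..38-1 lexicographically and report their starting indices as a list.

[36, 21, 13, 27, 15, 37, 20, 4, 30, 5, 22, 33, 17, 9, 26, 14, 19, 32, 31, 6, 23, 34, 2, 28, 7, 24, 0, 35, 12, 3, 29, 16, 8, 25, 18, 1, 11, 10]

rank | idx | suffix
   0 |  36 | ab
   1 |  21 | abccdcacdbccbcdab
   2 |  13 | acadbdcbabccdcacdbccbcdab
   3 |  27 | acdbccbcdab
   4 |  15 | adbdcbabccdcacdbccbcdab
   5 |  37 | b
   6 |  20 | babccdcacdbccbcdab
   7 |   4 | bbccdbdddacadbdcbabccdcacdbccbcdab
   8 |  30 | bccbcdab
   9 |   5 | bccdbdddacadbdcbabccdcacdbccbcdab
  10 |  22 | bccdcacdbccbcdab
  11 |  33 | bcdab
  12 |  17 | bdcbabccdcacdbccbcdab
  13 |   9 | bdddacadbdcbabccdcacdbccbcdab
  14 |  26 | cacdbccbcdab
  15 |  14 | cadbdcbabccdcacdbccbcdab
  16 |  19 | cbabccdcacdbccbcdab
  17 |  32 | cbcdab
  18 |  31 | ccbcdab
  19 |   6 | ccdbdddacadbdcbabccdcacdbccbcdab
  20 |  23 | ccdcacdbccbcdab
  21 |  34 | cdab
  22 |   2 | cdbbccdbdddacadbdcbabccdcacdbccbcdab
  23 |  28 | cdbccbcdab
  24 |   7 | cdbdddacadbdcbabccdcacdbccbcdab
  25 |  24 | cdcacdbccbcdab
  26 |   0 | cdcdbbccdbdddacadbdcbabccdcacdbccbcdab
  27 |  35 | dab
  28 |  12 | dacadbdcbabccdcacdbccbcdab
  29 |   3 | dbbccdbdddacadbdcbabccdcacdbccbcdab
  30 |  29 | dbccbcdab
  31 |  16 | dbdcbabccdcacdbccbcdab
  32 |   8 | dbdddacadbdcbabccdcacdbccbcdab
  33 |  25 | dcacdbccbcdab
  34 |  18 | dcbabccdcacdbccbcdab
  35 |   1 | dcdbbccdbdddacadbdcbabccdcacdbccbcdab
  36 |  11 | ddacadbdcbabccdcacdbccbcdab
  37 |  10 | dddacadbdcbabccdcacdbccbcdab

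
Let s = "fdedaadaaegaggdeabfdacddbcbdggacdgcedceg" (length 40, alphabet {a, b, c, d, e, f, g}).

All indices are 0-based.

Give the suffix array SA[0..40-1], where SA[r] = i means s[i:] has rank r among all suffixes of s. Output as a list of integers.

rank | idx | suffix
   0 |   4 | aadaaegaggdeabfdacddbcbdggacdgcedceg
   1 |   7 | aaegaggdeabfdacddbcbdggacdgcedceg
   2 |  16 | abfdacddbcbdggacdgcedceg
   3 |  20 | acddbcbdggacdgcedceg
   4 |  30 | acdgcedceg
   5 |   5 | adaaegaggdeabfdacddbcbdggacdgcedceg
   6 |   8 | aegaggdeabfdacddbcbdggacdgcedceg
   7 |  11 | aggdeabfdacddbcbdggacdgcedceg
   8 |  24 | bcbdggacdgcedceg
   9 |  26 | bdggacdgcedceg
  10 |  17 | bfdacddbcbdggacdgcedceg
  11 |  25 | cbdggacdgcedceg
  12 |  21 | cddbcbdggacdgcedceg
  13 |  31 | cdgcedceg
  14 |  34 | cedceg
  15 |  37 | ceg
  16 |   3 | daadaaegaggdeabfdacddbcbdggacdgcedceg
  17 |   6 | daaegaggdeabfdacddbcbdggacdgcedceg
  18 |  19 | dacddbcbdggacdgcedceg
  19 |  23 | dbcbdggacdgcedceg
  20 |  36 | dceg
  21 |  22 | ddbcbdggacdgcedceg
  22 |  14 | deabfdacddbcbdggacdgcedceg
  23 |   1 | dedaadaaegaggdeabfdacddbcbdggacdgcedceg
  24 |  32 | dgcedceg
  25 |  27 | dggacdgcedceg
  26 |  15 | eabfdacddbcbdggacdgcedceg
  27 |   2 | edaadaaegaggdeabfdacddbcbdggacdgcedceg
  28 |  35 | edceg
  29 |  38 | eg
  30 |   9 | egaggdeabfdacddbcbdggacdgcedceg
  31 |  18 | fdacddbcbdggacdgcedceg
  32 |   0 | fdedaadaaegaggdeabfdacddbcbdggacdgcedceg
  33 |  39 | g
  34 |  29 | gacdgcedceg
  35 |  10 | gaggdeabfdacddbcbdggacdgcedceg
  36 |  33 | gcedceg
  37 |  13 | gdeabfdacddbcbdggacdgcedceg
  38 |  28 | ggacdgcedceg
  39 |  12 | ggdeabfdacddbcbdggacdgcedceg

[4, 7, 16, 20, 30, 5, 8, 11, 24, 26, 17, 25, 21, 31, 34, 37, 3, 6, 19, 23, 36, 22, 14, 1, 32, 27, 15, 2, 35, 38, 9, 18, 0, 39, 29, 10, 33, 13, 28, 12]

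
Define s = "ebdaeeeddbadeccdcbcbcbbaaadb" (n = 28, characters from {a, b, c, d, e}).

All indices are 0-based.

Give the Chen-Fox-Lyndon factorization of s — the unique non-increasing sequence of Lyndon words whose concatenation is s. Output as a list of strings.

["e", "bd", "aeeeddb", "adeccdcbcbcbb", "aaadb"]

emit factor 1: 'e' (i=0, period=1)
emit factor 2: 'bd' (i=1, period=2)
emit factor 3: 'aeeeddb' (i=3, period=7)
emit factor 4: 'adeccdcbcbcbb' (i=10, period=13)
emit factor 5: 'aaadb' (i=23, period=5)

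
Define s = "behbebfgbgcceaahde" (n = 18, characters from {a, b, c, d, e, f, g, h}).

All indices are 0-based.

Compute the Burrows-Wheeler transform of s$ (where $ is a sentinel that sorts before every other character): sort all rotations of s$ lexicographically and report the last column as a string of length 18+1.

rank  rotation             last
    0  $behbebfgbgcceaahde  e
    1  aahde$behbebfgbgcce  e
    2  ahde$behbebfgbgccea  a
    3  bebfgbgcceaahde$beh  h
    4  behbebfgbgcceaahde$  $
    5  bfgbgcceaahde$behbe  e
    6  bgcceaahde$behbebfg  g
    7  cceaahde$behbebfgbg  g
    8  ceaahde$behbebfgbgc  c
    9  de$behbebfgbgcceaah  h
   10  e$behbebfgbgcceaahd  d
   11  eaahde$behbebfgbgcc  c
   12  ebfgbgcceaahde$behb  b
   13  ehbebfgbgcceaahde$b  b
   14  fgbgcceaahde$behbeb  b
   15  gbgcceaahde$behbebf  f
   16  gcceaahde$behbebfgb  b
   17  hbebfgbgcceaahde$be  e
   18  hde$behbebfgbgcceaa  a

eeah$eggchdcbbbfbea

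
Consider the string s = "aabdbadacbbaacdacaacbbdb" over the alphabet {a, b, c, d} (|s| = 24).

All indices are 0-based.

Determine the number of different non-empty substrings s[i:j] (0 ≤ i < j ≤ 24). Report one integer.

263

sorted suffixes:
  #0 SA[0]=0  'aabdbadacbbaacdacaacbbdb'
  #1 SA[1]=17  'aacbbdb'
  #2 SA[2]=11  'aacdacaacbbdb'
  #3 SA[3]=1  'abdbadacbbaacdacaacbbdb'
  #4 SA[4]=15  'acaacbbdb'
  #5 SA[5]=7  'acbbaacdacaacbbdb'
  #6 SA[6]=18  'acbbdb'
  #7 SA[7]=12  'acdacaacbbdb'
  #8 SA[8]=5  'adacbbaacdacaacbbdb'
  #9 SA[9]=23  'b'
  #10 SA[10]=10  'baacdacaacbbdb'
  #11 SA[11]=4  'badacbbaacdacaacbbdb'
  #12 SA[12]=9  'bbaacdacaacbbdb'
  #13 SA[13]=20  'bbdb'
  #14 SA[14]=21  'bdb'
  #15 SA[15]=2  'bdbadacbbaacdacaacbbdb'
  #16 SA[16]=16  'caacbbdb'
  #17 SA[17]=8  'cbbaacdacaacbbdb'
  #18 SA[18]=19  'cbbdb'
  #19 SA[19]=13  'cdacaacbbdb'
  #20 SA[20]=14  'dacaacbbdb'
  #21 SA[21]=6  'dacbbaacdacaacbbdb'
  #22 SA[22]=22  'db'
  #23 SA[23]=3  'dbadacbbaacdacaacbbdb'

SA = [0, 17, 11, 1, 15, 7, 18, 12, 5, 23, 10, 4, 9, 20, 21, 2, 16, 8, 19, 13, 14, 6, 22, 3]
rank  pair      lcp
   1  s[0:],s[17:]  2  'aa'
   2  s[17:],s[11:]  3  'aac'
   3  s[11:],s[1:]  1  'a'
   4  s[1:],s[15:]  1  'a'
   5  s[15:],s[7:]  2  'ac'
   6  s[7:],s[18:]  4  'acbb'
   7  s[18:],s[12:]  2  'ac'
   8  s[12:],s[5:]  1  'a'
   9  s[5:],s[23:]  0  ''
  10  s[23:],s[10:]  1  'b'
  11  s[10:],s[4:]  2  'ba'
  12  s[4:],s[9:]  1  'b'
  13  s[9:],s[20:]  2  'bb'
  14  s[20:],s[21:]  1  'b'
  15  s[21:],s[2:]  3  'bdb'
  16  s[2:],s[16:]  0  ''
  17  s[16:],s[8:]  1  'c'
  18  s[8:],s[19:]  3  'cbb'
  19  s[19:],s[13:]  1  'c'
  20  s[13:],s[14:]  0  ''
  21  s[14:],s[6:]  3  'dac'
  22  s[6:],s[22:]  1  'd'
  23  s[22:],s[3:]  2  'db'

n(n+1)/2 = 24·25/2 = 300
Σ LCP = 0 + 2 + 3 + 1 + 1 + 2 + 4 + 2 + 1 + 0 + 1 + 2 + 1 + 2 + 1 + 3 + 0 + 1 + 3 + 1 + 0 + 3 + 1 + 2 = 37
distinct = 300 − 37 = 263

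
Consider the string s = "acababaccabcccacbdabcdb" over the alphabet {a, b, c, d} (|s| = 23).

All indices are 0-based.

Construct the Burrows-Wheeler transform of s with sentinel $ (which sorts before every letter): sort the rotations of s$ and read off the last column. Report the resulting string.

rank  rotation                  last
    0  $acababaccabcccacbdabcdb  b
    1  ababaccabcccacbdabcdb$ac  c
    2  abaccabcccacbdabcdb$acab  b
    3  abcccacbdabcdb$acababacc  c
    4  abcdb$acababaccabcccacbd  d
    5  acababaccabcccacbdabcdb$  $
    6  acbdabcdb$acababaccabccc  c
    7  accabcccacbdabcdb$acabab  b
    8  b$acababaccabcccacbdabcd  d
    9  babaccabcccacbdabcdb$aca  a
   10  baccabcccacbdabcdb$acaba  a
   11  bcccacbdabcdb$acababacca  a
   12  bcdb$acababaccabcccacbda  a
   13  bdabcdb$acababaccabcccac  c
   14  cababaccabcccacbdabcdb$a  a
   15  cabcccacbdabcdb$acababac  c
   16  cacbdabcdb$acababaccabcc  c
   17  cbdabcdb$acababaccabccca  a
   18  ccabcccacbdabcdb$acababa  a
   19  ccacbdabcdb$acababaccabc  c
   20  cccacbdabcdb$acababaccab  b
   21  cdb$acababaccabcccacbdab  b
   22  dabcdb$acababaccabcccacb  b
   23  db$acababaccabcccacbdabc  c

bcbcd$cbdaaaacaccaacbbbc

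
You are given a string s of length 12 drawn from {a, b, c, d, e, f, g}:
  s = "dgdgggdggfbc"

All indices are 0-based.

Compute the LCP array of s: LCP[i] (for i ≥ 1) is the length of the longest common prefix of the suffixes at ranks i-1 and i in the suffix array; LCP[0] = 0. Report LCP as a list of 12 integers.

rank→(start, suffix):
  0 → (10, 'bc')
  1 → (11, 'c')
  2 → (0, 'dgdgggdggfbc')
  3 → (6, 'dggfbc')
  4 → (2, 'dgggdggfbc')
  5 → (9, 'fbc')
  6 → (5, 'gdggfbc')
  7 → (1, 'gdgggdggfbc')
  8 → (8, 'gfbc')
  9 → (4, 'ggdggfbc')
  10 → (7, 'ggfbc')
  11 → (3, 'gggdggfbc')

SA = [10, 11, 0, 6, 2, 9, 5, 1, 8, 4, 7, 3]
rank  pair      lcp
   1  s[10:],s[11:]  0  ''
   2  s[11:],s[0:]  0  ''
   3  s[0:],s[6:]  2  'dg'
   4  s[6:],s[2:]  3  'dgg'
   5  s[2:],s[9:]  0  ''
   6  s[9:],s[5:]  0  ''
   7  s[5:],s[1:]  4  'gdgg'
   8  s[1:],s[8:]  1  'g'
   9  s[8:],s[4:]  1  'g'
  10  s[4:],s[7:]  2  'gg'
  11  s[7:],s[3:]  2  'gg'

[0, 0, 0, 2, 3, 0, 0, 4, 1, 1, 2, 2]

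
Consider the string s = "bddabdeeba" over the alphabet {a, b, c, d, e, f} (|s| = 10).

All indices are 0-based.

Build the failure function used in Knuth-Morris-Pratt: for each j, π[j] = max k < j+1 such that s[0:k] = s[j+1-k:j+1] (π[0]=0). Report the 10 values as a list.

π[0] = 0
j=1 s[j]='d': π[1]=0 (border '')
j=2 s[j]='d': π[2]=0 (border '')
j=3 s[j]='a': π[3]=0 (border '')
j=4 s[j]='b': π[4]=1 (border 'b')
j=5 s[j]='d': π[5]=2 (border 'bd')
j=6 s[j]='e': k: 2→0; π[6]=0 (border '')
j=7 s[j]='e': π[7]=0 (border '')
j=8 s[j]='b': π[8]=1 (border 'b')
j=9 s[j]='a': k: 1→0; π[9]=0 (border '')

[0, 0, 0, 0, 1, 2, 0, 0, 1, 0]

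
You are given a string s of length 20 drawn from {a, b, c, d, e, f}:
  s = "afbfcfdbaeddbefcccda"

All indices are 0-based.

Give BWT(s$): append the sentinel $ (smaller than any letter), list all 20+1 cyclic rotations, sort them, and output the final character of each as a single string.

adb$ddffccfcfdeabaebc

rank  rotation               last
    0  $afbfcfdbaeddbefcccda  a
    1  a$afbfcfdbaeddbefcccd  d
    2  aeddbefcccda$afbfcfdb  b
    3  afbfcfdbaeddbefcccda$  $
    4  baeddbefcccda$afbfcfd  d
    5  befcccda$afbfcfdbaedd  d
    6  bfcfdbaeddbefcccda$af  f
    7  cccda$afbfcfdbaeddbef  f
    8  ccda$afbfcfdbaeddbefc  c
    9  cda$afbfcfdbaeddbefcc  c
   10  cfdbaeddbefcccda$afbf  f
   11  da$afbfcfdbaeddbefccc  c
   12  dbaeddbefcccda$afbfcf  f
   13  dbefcccda$afbfcfdbaed  d
   14  ddbefcccda$afbfcfdbae  e
   15  eddbefcccda$afbfcfdba  a
   16  efcccda$afbfcfdbaeddb  b
   17  fbfcfdbaeddbefcccda$a  a
   18  fcccda$afbfcfdbaeddbe  e
   19  fcfdbaeddbefcccda$afb  b
   20  fdbaeddbefcccda$afbfc  c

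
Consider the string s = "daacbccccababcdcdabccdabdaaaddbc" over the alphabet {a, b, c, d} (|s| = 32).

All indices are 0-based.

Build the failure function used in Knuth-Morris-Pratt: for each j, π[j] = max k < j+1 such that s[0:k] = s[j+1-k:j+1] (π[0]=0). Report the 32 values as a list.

π[0] = 0
j=1 s[j]='a': π[1]=0 (border '')
j=2 s[j]='a': π[2]=0 (border '')
j=3 s[j]='c': π[3]=0 (border '')
j=4 s[j]='b': π[4]=0 (border '')
j=5 s[j]='c': π[5]=0 (border '')
j=6 s[j]='c': π[6]=0 (border '')
j=7 s[j]='c': π[7]=0 (border '')
j=8 s[j]='c': π[8]=0 (border '')
j=9 s[j]='a': π[9]=0 (border '')
j=10 s[j]='b': π[10]=0 (border '')
j=11 s[j]='a': π[11]=0 (border '')
j=12 s[j]='b': π[12]=0 (border '')
j=13 s[j]='c': π[13]=0 (border '')
j=14 s[j]='d': π[14]=1 (border 'd')
j=15 s[j]='c': k: 1→0; π[15]=0 (border '')
j=16 s[j]='d': π[16]=1 (border 'd')
j=17 s[j]='a': π[17]=2 (border 'da')
j=18 s[j]='b': k: 2→0; π[18]=0 (border '')
j=19 s[j]='c': π[19]=0 (border '')
j=20 s[j]='c': π[20]=0 (border '')
j=21 s[j]='d': π[21]=1 (border 'd')
j=22 s[j]='a': π[22]=2 (border 'da')
j=23 s[j]='b': k: 2→0; π[23]=0 (border '')
j=24 s[j]='d': π[24]=1 (border 'd')
j=25 s[j]='a': π[25]=2 (border 'da')
j=26 s[j]='a': π[26]=3 (border 'daa')
j=27 s[j]='a': k: 3→0; π[27]=0 (border '')
j=28 s[j]='d': π[28]=1 (border 'd')
j=29 s[j]='d': k: 1→0; π[29]=1 (border 'd')
j=30 s[j]='b': k: 1→0; π[30]=0 (border '')
j=31 s[j]='c': π[31]=0 (border '')

[0, 0, 0, 0, 0, 0, 0, 0, 0, 0, 0, 0, 0, 0, 1, 0, 1, 2, 0, 0, 0, 1, 2, 0, 1, 2, 3, 0, 1, 1, 0, 0]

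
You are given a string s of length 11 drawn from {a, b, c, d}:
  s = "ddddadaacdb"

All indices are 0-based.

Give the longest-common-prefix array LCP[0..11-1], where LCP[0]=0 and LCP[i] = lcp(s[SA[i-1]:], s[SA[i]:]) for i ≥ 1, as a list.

[0, 1, 1, 0, 0, 0, 2, 1, 1, 2, 3]

sorted suffixes:
  #0 SA[0]=6  'aacdb'
  #1 SA[1]=7  'acdb'
  #2 SA[2]=4  'adaacdb'
  #3 SA[3]=10  'b'
  #4 SA[4]=8  'cdb'
  #5 SA[5]=5  'daacdb'
  #6 SA[6]=3  'dadaacdb'
  #7 SA[7]=9  'db'
  #8 SA[8]=2  'ddadaacdb'
  #9 SA[9]=1  'dddadaacdb'
  #10 SA[10]=0  'ddddadaacdb'

SA = [6, 7, 4, 10, 8, 5, 3, 9, 2, 1, 0]
[i] adj suffixes → lcp
  [1] 6/7 → 1 ('a')
  [2] 7/4 → 1 ('a')
  [3] 4/10 → 0 ('')
  [4] 10/8 → 0 ('')
  [5] 8/5 → 0 ('')
  [6] 5/3 → 2 ('da')
  [7] 3/9 → 1 ('d')
  [8] 9/2 → 1 ('d')
  [9] 2/1 → 2 ('dd')
  [10] 1/0 → 3 ('ddd')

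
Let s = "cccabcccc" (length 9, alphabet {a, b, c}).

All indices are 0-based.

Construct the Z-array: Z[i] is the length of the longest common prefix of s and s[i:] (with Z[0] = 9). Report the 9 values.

[9, 2, 1, 0, 0, 3, 3, 2, 1]

Z[0]=9
i=1: fresh scan; Z[1]=2 extend→box=[1,3)
i=2: min(r-i=1, Z[1]=2)=1; Z[2]=1
i=3: fresh scan; Z[3]=0
i=4: fresh scan; Z[4]=0
i=5: fresh scan; Z[5]=3 extend→box=[5,8)
i=6: min(r-i=2, Z[1]=2)=2; Z[6]=3 extend→box=[6,9)
i=7: min(r-i=2, Z[1]=2)=2; Z[7]=2
i=8: min(r-i=1, Z[2]=1)=1; Z[8]=1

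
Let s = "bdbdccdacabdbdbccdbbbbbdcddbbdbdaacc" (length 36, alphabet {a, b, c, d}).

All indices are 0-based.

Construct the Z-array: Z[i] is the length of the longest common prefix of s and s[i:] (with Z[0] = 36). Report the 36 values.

[36, 0, 2, 0, 0, 0, 0, 0, 0, 0, 4, 0, 3, 0, 1, 0, 0, 0, 1, 1, 1, 1, 2, 0, 0, 0, 0, 1, 4, 0, 2, 0, 0, 0, 0, 0]

Z[0]=36
i=1: i≥r, start 0; Z[1]=0
i=2: i≥r, start 0; Z[2]=2 extend→box=[2,4)
i=3: min(r-i=1, Z[1]=0)=0; Z[3]=0
i=4: i≥r, start 0; Z[4]=0
i=5: i≥r, start 0; Z[5]=0
i=6: i≥r, start 0; Z[6]=0
i=7: i≥r, start 0; Z[7]=0
i=8: i≥r, start 0; Z[8]=0
i=9: i≥r, start 0; Z[9]=0
i=10: i≥r, start 0; Z[10]=4 extend→box=[10,14)
i=11: min(r-i=3, Z[1]=0)=0; Z[11]=0
i=12: min(r-i=2, Z[2]=2)=2; Z[12]=3 extend→box=[12,15)
i=13: min(r-i=2, Z[1]=0)=0; Z[13]=0
i=14: min(r-i=1, Z[2]=2)=1; Z[14]=1
i=15: i≥r, start 0; Z[15]=0
i=16: i≥r, start 0; Z[16]=0
i=17: i≥r, start 0; Z[17]=0
i=18: i≥r, start 0; Z[18]=1 extend→box=[18,19)
i=19: i≥r, start 0; Z[19]=1 extend→box=[19,20)
i=20: i≥r, start 0; Z[20]=1 extend→box=[20,21)
i=21: i≥r, start 0; Z[21]=1 extend→box=[21,22)
i=22: i≥r, start 0; Z[22]=2 extend→box=[22,24)
i=23: min(r-i=1, Z[1]=0)=0; Z[23]=0
i=24: i≥r, start 0; Z[24]=0
i=25: i≥r, start 0; Z[25]=0
i=26: i≥r, start 0; Z[26]=0
i=27: i≥r, start 0; Z[27]=1 extend→box=[27,28)
i=28: i≥r, start 0; Z[28]=4 extend→box=[28,32)
i=29: min(r-i=3, Z[1]=0)=0; Z[29]=0
i=30: min(r-i=2, Z[2]=2)=2; Z[30]=2
i=31: min(r-i=1, Z[3]=0)=0; Z[31]=0
i=32: i≥r, start 0; Z[32]=0
i=33: i≥r, start 0; Z[33]=0
i=34: i≥r, start 0; Z[34]=0
i=35: i≥r, start 0; Z[35]=0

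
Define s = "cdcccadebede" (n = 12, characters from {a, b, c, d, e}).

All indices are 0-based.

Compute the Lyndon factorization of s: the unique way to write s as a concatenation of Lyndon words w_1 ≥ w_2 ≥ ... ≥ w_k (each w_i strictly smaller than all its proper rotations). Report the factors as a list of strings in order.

emit factor 1: 'cd' (i=0, period=2)
emit factor 2: 'c' (i=2, period=1)
emit factor 3: 'c' (i=3, period=1)
emit factor 4: 'c' (i=4, period=1)
emit factor 5: 'adebede' (i=5, period=7)

["cd", "c", "c", "c", "adebede"]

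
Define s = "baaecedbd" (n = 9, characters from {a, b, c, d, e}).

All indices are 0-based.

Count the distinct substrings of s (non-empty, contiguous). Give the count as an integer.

sorted suffixes:
  #0 SA[0]=1  'aaecedbd'
  #1 SA[1]=2  'aecedbd'
  #2 SA[2]=0  'baaecedbd'
  #3 SA[3]=7  'bd'
  #4 SA[4]=4  'cedbd'
  #5 SA[5]=8  'd'
  #6 SA[6]=6  'dbd'
  #7 SA[7]=3  'ecedbd'
  #8 SA[8]=5  'edbd'

SA = [1, 2, 0, 7, 4, 8, 6, 3, 5]
i: (SA[i-1],SA[i]) lcp shared
  1: (1,2) 1 'a'
  2: (2,0) 0 ''
  3: (0,7) 1 'b'
  4: (7,4) 0 ''
  5: (4,8) 0 ''
  6: (8,6) 1 'd'
  7: (6,3) 0 ''
  8: (3,5) 1 'e'

n(n+1)/2 = 9·10/2 = 45
Σ LCP = 0 + 1 + 0 + 1 + 0 + 0 + 1 + 0 + 1 = 4
distinct = 45 − 4 = 41

41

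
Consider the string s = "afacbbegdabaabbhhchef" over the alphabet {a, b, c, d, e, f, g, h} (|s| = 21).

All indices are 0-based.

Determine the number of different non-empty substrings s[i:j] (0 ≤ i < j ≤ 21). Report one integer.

216

rank→(start, suffix):
  0 → (11, 'aabbhhchef')
  1 → (9, 'abaabbhhchef')
  2 → (12, 'abbhhchef')
  3 → (2, 'acbbegdabaabbhhchef')
  4 → (0, 'afacbbegdabaabbhhchef')
  5 → (10, 'baabbhhchef')
  6 → (4, 'bbegdabaabbhhchef')
  7 → (13, 'bbhhchef')
  8 → (5, 'begdabaabbhhchef')
  9 → (14, 'bhhchef')
  10 → (3, 'cbbegdabaabbhhchef')
  11 → (17, 'chef')
  12 → (8, 'dabaabbhhchef')
  13 → (19, 'ef')
  14 → (6, 'egdabaabbhhchef')
  15 → (20, 'f')
  16 → (1, 'facbbegdabaabbhhchef')
  17 → (7, 'gdabaabbhhchef')
  18 → (16, 'hchef')
  19 → (18, 'hef')
  20 → (15, 'hhchef')

SA = [11, 9, 12, 2, 0, 10, 4, 13, 5, 14, 3, 17, 8, 19, 6, 20, 1, 7, 16, 18, 15]
rank  pair      lcp
   1  s[11:],s[9:]  1  'a'
   2  s[9:],s[12:]  2  'ab'
   3  s[12:],s[2:]  1  'a'
   4  s[2:],s[0:]  1  'a'
   5  s[0:],s[10:]  0  ''
   6  s[10:],s[4:]  1  'b'
   7  s[4:],s[13:]  2  'bb'
   8  s[13:],s[5:]  1  'b'
   9  s[5:],s[14:]  1  'b'
  10  s[14:],s[3:]  0  ''
  11  s[3:],s[17:]  1  'c'
  12  s[17:],s[8:]  0  ''
  13  s[8:],s[19:]  0  ''
  14  s[19:],s[6:]  1  'e'
  15  s[6:],s[20:]  0  ''
  16  s[20:],s[1:]  1  'f'
  17  s[1:],s[7:]  0  ''
  18  s[7:],s[16:]  0  ''
  19  s[16:],s[18:]  1  'h'
  20  s[18:],s[15:]  1  'h'

n(n+1)/2 = 21·22/2 = 231
Σ LCP = 0 + 1 + 2 + 1 + 1 + 0 + 1 + 2 + 1 + 1 + 0 + 1 + 0 + 0 + 1 + 0 + 1 + 0 + 0 + 1 + 1 = 15
distinct = 231 − 15 = 216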